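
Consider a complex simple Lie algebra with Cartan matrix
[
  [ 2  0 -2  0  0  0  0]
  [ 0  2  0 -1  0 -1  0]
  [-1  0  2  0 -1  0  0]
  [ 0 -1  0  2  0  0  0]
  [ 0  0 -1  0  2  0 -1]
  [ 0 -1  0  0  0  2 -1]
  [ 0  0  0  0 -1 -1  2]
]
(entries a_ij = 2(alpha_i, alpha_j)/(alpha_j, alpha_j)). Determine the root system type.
C_7 (sp(14))

The matrix has rank 7 with 2's on the diagonal. Reading the off-diagonal entries as Dynkin edges (a single edge where a_ij = a_ji = -1; a double or triple edge where a_ij * a_ji = 2 or 3), the diagram is a chain of 7 nodes with a double edge at one end; the terminal node there is the unique long simple root (C_7). One simple-root ordering that puts it in standard form is (alpha_4, alpha_2, alpha_6, alpha_7, alpha_5, alpha_3, alpha_1). So the algebra is type C_7, i.e. sp(14).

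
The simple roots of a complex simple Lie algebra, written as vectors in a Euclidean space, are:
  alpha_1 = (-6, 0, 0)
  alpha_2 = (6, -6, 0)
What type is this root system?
Compute the Cartan integers a_ij = 2(alpha_i, alpha_j)/(alpha_j, alpha_j); the resulting 2x2 Cartan matrix is
[[2, -1], [-2, 2]].
The roots have two lengths (squared-length ratio 2:1); the short ones are alpha_{1}. The associated Dynkin diagram is a chain of 2 nodes with a double edge at one end; the terminal node there is the unique short simple root (B_2), so the type is B_2 (the algebra so(5)).

B_2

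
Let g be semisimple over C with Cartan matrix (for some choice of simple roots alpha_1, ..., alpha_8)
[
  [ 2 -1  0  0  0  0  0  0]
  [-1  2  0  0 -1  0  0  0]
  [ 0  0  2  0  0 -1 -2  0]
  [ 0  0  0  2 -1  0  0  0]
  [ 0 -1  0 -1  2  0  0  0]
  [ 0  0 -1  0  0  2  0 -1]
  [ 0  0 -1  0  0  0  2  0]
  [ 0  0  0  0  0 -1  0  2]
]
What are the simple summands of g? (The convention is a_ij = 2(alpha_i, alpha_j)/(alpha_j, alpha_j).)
The diagram associated to this matrix has two connected components: the simple roots {alpha_1, alpha_2, alpha_4, alpha_5} form a chain of 4 nodes with single edges (A_4), and {alpha_3, alpha_6, alpha_7, alpha_8} form a chain of 4 nodes with a double edge at one end; the terminal node there is the unique short simple root (B_4). A semisimple Lie algebra decomposes uniquely as the direct sum of simple ideals, one per connected component of its Dynkin diagram, so g ≅ A_4 ⊕ B_4 (dimension 24 + 36 = 60).

A_4 + B_4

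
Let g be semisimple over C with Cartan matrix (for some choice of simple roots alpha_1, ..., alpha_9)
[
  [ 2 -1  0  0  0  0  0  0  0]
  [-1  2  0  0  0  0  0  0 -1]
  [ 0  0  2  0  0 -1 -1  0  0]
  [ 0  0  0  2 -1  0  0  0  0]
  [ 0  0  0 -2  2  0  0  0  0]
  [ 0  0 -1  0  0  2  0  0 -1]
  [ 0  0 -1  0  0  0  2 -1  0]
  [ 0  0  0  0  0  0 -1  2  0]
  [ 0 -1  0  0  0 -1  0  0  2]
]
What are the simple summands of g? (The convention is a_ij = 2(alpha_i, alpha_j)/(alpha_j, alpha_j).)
type A_7 + type B_2

The diagram associated to this matrix has two connected components: the simple roots {alpha_1, alpha_2, alpha_3, alpha_6, alpha_7, alpha_8, alpha_9} form a chain of 7 nodes with single edges (A_7), and {alpha_4, alpha_5} form a chain of 2 nodes with a double edge at one end; the terminal node there is the unique short simple root (B_2). A semisimple Lie algebra decomposes uniquely as the direct sum of simple ideals, one per connected component of its Dynkin diagram, so g ≅ A_7 ⊕ B_2 (dimension 63 + 10 = 73).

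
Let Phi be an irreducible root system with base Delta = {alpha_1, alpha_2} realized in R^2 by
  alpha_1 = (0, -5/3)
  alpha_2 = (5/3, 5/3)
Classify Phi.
B2

Compute the Cartan integers a_ij = 2(alpha_i, alpha_j)/(alpha_j, alpha_j); the resulting 2x2 Cartan matrix is
[[2, -1], [-2, 2]].
The roots have two lengths (squared-length ratio 2:1); the short ones are alpha_{1}. The associated Dynkin diagram is a chain of 2 nodes with a double edge at one end; the terminal node there is the unique short simple root (B_2), so the type is B_2 (the algebra so(5)).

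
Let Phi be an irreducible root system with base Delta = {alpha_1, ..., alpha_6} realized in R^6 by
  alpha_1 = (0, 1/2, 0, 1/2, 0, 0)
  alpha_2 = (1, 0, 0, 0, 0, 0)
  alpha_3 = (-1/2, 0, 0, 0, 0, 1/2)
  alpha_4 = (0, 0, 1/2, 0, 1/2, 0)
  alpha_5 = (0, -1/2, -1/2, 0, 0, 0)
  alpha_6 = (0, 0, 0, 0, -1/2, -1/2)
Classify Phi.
C6

Compute the Cartan integers a_ij = 2(alpha_i, alpha_j)/(alpha_j, alpha_j); the resulting 6x6 Cartan matrix is
[[2, 0, 0, 0, -1, 0], [0, 2, -2, 0, 0, 0], [0, -1, 2, 0, 0, -1], [0, 0, 0, 2, -1, -1], [-1, 0, 0, -1, 2, 0], [0, 0, -1, -1, 0, 2]].
The roots have two lengths (squared-length ratio 2:1); the short ones are alpha_{1,3,4,5,6}. The associated Dynkin diagram is a chain of 6 nodes with a double edge at one end; the terminal node there is the unique long simple root (C_6), so the type is C_6 (the algebra sp(12)).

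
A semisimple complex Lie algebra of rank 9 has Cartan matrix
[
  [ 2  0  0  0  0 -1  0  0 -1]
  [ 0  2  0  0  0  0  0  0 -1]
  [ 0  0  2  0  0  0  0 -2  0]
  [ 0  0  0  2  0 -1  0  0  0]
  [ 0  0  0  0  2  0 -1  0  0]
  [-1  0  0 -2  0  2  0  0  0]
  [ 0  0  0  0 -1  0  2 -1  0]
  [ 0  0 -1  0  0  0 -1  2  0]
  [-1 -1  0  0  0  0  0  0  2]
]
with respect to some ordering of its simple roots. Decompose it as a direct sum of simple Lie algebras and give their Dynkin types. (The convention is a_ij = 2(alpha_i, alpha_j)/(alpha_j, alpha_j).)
The diagram associated to this matrix has two connected components: the simple roots {alpha_1, alpha_2, alpha_4, alpha_6, alpha_9} form a chain of 5 nodes with a double edge at one end; the terminal node there is the unique short simple root (B_5), and {alpha_3, alpha_5, alpha_7, alpha_8} form a chain of 4 nodes with a double edge at one end; the terminal node there is the unique long simple root (C_4). A semisimple Lie algebra decomposes uniquely as the direct sum of simple ideals, one per connected component of its Dynkin diagram, so g ≅ B_5 ⊕ C_4 (dimension 55 + 36 = 91).

type B_5 ⊕ type C_4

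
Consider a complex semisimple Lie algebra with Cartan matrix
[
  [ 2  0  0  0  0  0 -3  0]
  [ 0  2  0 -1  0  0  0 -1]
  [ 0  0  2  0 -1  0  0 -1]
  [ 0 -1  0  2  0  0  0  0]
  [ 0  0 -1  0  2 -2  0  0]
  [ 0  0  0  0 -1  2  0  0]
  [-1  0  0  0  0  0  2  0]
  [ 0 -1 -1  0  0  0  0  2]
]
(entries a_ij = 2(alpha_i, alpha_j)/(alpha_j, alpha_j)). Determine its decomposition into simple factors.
The diagram associated to this matrix has two connected components: the simple roots {alpha_2, alpha_3, alpha_4, alpha_5, alpha_6, alpha_8} form a chain of 6 nodes with a double edge at one end; the terminal node there is the unique short simple root (B_6), and {alpha_1, alpha_7} form two nodes joined by a triple edge (G_2). A semisimple Lie algebra decomposes uniquely as the direct sum of simple ideals, one per connected component of its Dynkin diagram, so g ≅ B_6 ⊕ G_2 (dimension 78 + 14 = 92).

type B_6 ⊕ type G_2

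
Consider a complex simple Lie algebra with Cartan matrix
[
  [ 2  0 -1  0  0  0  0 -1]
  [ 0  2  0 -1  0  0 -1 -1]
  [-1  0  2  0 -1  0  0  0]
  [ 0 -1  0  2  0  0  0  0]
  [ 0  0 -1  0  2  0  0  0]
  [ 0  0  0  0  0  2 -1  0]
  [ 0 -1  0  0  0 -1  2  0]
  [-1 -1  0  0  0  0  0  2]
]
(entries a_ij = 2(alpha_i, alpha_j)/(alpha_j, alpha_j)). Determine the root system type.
E8

The matrix has rank 8 with 2's on the diagonal. Reading the off-diagonal entries as Dynkin edges (a single edge where a_ij = a_ji = -1; a double or triple edge where a_ij * a_ji = 2 or 3), the diagram is a chain of 7 nodes with one extra node attached to the third node from one end (E_8). One simple-root ordering that puts it in standard form is (alpha_6, alpha_4, alpha_7, alpha_2, alpha_8, alpha_1, alpha_3, alpha_5). So the algebra is type E_8.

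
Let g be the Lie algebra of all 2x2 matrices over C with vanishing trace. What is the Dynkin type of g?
This is sl(2), which has dimension 2^2 - 1 = 3 and rank 2 - 1 = 1 (a Cartan subalgebra is the diagonal traceless matrices). In the classification of classical Lie algebras, the special linear algebra sl(n+1) has type A_n; here n = 1, so the Dynkin diagram is a chain of 1 nodes with single edges (A_1). Hence the type is A_1.

A_1 (sl(2))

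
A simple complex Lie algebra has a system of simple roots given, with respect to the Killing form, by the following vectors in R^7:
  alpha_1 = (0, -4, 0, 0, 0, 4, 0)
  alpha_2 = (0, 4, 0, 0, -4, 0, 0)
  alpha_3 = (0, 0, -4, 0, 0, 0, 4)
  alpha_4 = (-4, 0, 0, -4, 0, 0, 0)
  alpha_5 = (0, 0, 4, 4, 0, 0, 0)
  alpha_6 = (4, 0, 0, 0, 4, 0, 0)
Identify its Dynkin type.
A6

Compute the Cartan integers a_ij = 2(alpha_i, alpha_j)/(alpha_j, alpha_j); the resulting 6x6 Cartan matrix is
[[2, -1, 0, 0, 0, 0], [-1, 2, 0, 0, 0, -1], [0, 0, 2, 0, -1, 0], [0, 0, 0, 2, -1, -1], [0, 0, -1, -1, 2, 0], [0, -1, 0, -1, 0, 2]].
All simple roots have the same length, so the diagram is simply laced. The associated Dynkin diagram is a chain of 6 nodes with single edges (A_6), so the type is A_6 (the algebra sl(7)).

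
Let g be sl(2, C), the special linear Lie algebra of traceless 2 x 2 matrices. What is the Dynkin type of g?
This is sl(2), which has dimension 2^2 - 1 = 3 and rank 2 - 1 = 1 (a Cartan subalgebra is the diagonal traceless matrices). In the classification of classical Lie algebras, the special linear algebra sl(n+1) has type A_n; here n = 1, so the Dynkin diagram is a chain of 1 nodes with single edges (A_1). Hence the type is A_1.

A_1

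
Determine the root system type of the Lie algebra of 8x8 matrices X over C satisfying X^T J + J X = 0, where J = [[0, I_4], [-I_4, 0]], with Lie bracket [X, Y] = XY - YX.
This is sp(8), which has dimension 8(8+1)/2 = 36 and rank 8/2 = 4. In the classification of classical Lie algebras, the symplectic algebra sp(2n) has type C_n; here n = 4, so the Dynkin diagram is a chain of 4 nodes with a double edge at one end; the terminal node there is the unique long simple root (C_4). Hence the type is C_4.

C_4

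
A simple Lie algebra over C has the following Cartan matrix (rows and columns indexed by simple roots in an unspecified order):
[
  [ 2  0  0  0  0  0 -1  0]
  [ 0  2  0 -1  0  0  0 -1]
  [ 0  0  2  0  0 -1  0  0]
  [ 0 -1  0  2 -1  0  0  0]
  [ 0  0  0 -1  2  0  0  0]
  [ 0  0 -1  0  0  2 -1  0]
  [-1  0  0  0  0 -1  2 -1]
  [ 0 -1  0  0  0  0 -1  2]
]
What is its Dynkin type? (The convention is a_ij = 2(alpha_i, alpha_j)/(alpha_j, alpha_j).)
E_8

The matrix has rank 8 with 2's on the diagonal. Reading the off-diagonal entries as Dynkin edges (a single edge where a_ij = a_ji = -1; a double or triple edge where a_ij * a_ji = 2 or 3), the diagram is a chain of 7 nodes with one extra node attached to the third node from one end (E_8). One simple-root ordering that puts it in standard form is (alpha_3, alpha_1, alpha_6, alpha_7, alpha_8, alpha_2, alpha_4, alpha_5). So the algebra is type E_8.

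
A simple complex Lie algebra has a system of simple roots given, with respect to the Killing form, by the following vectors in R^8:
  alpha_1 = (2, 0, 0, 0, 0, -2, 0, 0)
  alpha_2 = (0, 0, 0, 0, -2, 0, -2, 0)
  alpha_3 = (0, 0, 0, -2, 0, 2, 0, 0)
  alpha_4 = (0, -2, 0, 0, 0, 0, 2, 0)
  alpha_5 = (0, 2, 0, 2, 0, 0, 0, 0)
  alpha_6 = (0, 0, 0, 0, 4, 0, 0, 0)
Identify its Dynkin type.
C6

Compute the Cartan integers a_ij = 2(alpha_i, alpha_j)/(alpha_j, alpha_j); the resulting 6x6 Cartan matrix is
[[2, 0, -1, 0, 0, 0], [0, 2, 0, -1, 0, -1], [-1, 0, 2, 0, -1, 0], [0, -1, 0, 2, -1, 0], [0, 0, -1, -1, 2, 0], [0, -2, 0, 0, 0, 2]].
The roots have two lengths (squared-length ratio 2:1); the short ones are alpha_{1,2,3,4,5}. The associated Dynkin diagram is a chain of 6 nodes with a double edge at one end; the terminal node there is the unique long simple root (C_6), so the type is C_6 (the algebra sp(12)).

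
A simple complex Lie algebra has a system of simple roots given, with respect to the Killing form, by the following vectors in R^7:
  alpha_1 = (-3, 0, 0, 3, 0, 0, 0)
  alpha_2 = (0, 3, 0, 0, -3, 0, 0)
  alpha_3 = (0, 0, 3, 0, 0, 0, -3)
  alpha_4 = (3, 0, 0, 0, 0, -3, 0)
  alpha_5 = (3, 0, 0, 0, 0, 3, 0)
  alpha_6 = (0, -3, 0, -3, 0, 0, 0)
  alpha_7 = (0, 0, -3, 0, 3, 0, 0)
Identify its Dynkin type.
Compute the Cartan integers a_ij = 2(alpha_i, alpha_j)/(alpha_j, alpha_j); the resulting 7x7 Cartan matrix is
[[2, 0, 0, -1, -1, -1, 0], [0, 2, 0, 0, 0, -1, -1], [0, 0, 2, 0, 0, 0, -1], [-1, 0, 0, 2, 0, 0, 0], [-1, 0, 0, 0, 2, 0, 0], [-1, -1, 0, 0, 0, 2, 0], [0, -1, -1, 0, 0, 0, 2]].
All simple roots have the same length, so the diagram is simply laced. The associated Dynkin diagram is a chain of 5 nodes with a fork of two nodes at one end (D_7), so the type is D_7 (the algebra so(14)).

D_7 (so(14))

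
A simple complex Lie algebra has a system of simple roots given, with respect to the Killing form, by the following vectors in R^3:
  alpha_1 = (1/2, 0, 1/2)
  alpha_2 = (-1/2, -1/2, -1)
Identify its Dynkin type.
Compute the Cartan integers a_ij = 2(alpha_i, alpha_j)/(alpha_j, alpha_j); the resulting 2x2 Cartan matrix is
[[2, -1], [-3, 2]].
The roots have two lengths (squared-length ratio 3:1); the short ones are alpha_{1}. The associated Dynkin diagram is two nodes joined by a triple edge (G_2), so the type is G_2.

G2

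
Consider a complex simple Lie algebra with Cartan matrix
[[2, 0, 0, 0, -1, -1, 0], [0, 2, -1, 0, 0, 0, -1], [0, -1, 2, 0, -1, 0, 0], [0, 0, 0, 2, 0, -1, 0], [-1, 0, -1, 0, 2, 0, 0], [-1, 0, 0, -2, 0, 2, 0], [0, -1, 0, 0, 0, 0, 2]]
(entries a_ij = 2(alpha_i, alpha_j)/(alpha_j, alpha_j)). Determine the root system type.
B_7

The matrix has rank 7 with 2's on the diagonal. Reading the off-diagonal entries as Dynkin edges (a single edge where a_ij = a_ji = -1; a double or triple edge where a_ij * a_ji = 2 or 3), the diagram is a chain of 7 nodes with a double edge at one end; the terminal node there is the unique short simple root (B_7). One simple-root ordering that puts it in standard form is (alpha_7, alpha_2, alpha_3, alpha_5, alpha_1, alpha_6, alpha_4). So the algebra is type B_7, i.e. so(15).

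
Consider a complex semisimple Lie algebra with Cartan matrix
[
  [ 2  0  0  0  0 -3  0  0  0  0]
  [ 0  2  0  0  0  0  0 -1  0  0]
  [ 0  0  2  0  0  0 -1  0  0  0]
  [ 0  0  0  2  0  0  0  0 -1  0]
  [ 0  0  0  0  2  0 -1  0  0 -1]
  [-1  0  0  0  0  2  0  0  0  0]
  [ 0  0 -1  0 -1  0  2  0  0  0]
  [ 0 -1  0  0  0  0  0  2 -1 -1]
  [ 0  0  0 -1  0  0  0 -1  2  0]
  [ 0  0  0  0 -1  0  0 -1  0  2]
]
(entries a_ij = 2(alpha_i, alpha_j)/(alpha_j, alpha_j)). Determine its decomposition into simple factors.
E_8 + G_2

The diagram associated to this matrix has two connected components: the simple roots {alpha_2, alpha_3, alpha_4, alpha_5, alpha_7, alpha_8, alpha_9, alpha_10} form a chain of 7 nodes with one extra node attached to the third node from one end (E_8), and {alpha_1, alpha_6} form two nodes joined by a triple edge (G_2). A semisimple Lie algebra decomposes uniquely as the direct sum of simple ideals, one per connected component of its Dynkin diagram, so g ≅ E_8 ⊕ G_2 (dimension 248 + 14 = 262).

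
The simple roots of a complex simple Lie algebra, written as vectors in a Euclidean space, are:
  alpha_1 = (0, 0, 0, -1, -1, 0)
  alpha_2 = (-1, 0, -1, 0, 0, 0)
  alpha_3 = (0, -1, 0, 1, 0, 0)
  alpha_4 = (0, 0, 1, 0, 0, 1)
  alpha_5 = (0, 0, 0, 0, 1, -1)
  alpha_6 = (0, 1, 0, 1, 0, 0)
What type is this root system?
Compute the Cartan integers a_ij = 2(alpha_i, alpha_j)/(alpha_j, alpha_j); the resulting 6x6 Cartan matrix is
[[2, 0, -1, 0, -1, -1], [0, 2, 0, -1, 0, 0], [-1, 0, 2, 0, 0, 0], [0, -1, 0, 2, -1, 0], [-1, 0, 0, -1, 2, 0], [-1, 0, 0, 0, 0, 2]].
All simple roots have the same length, so the diagram is simply laced. The associated Dynkin diagram is a chain of 4 nodes with a fork of two nodes at one end (D_6), so the type is D_6 (the algebra so(12)).

D_6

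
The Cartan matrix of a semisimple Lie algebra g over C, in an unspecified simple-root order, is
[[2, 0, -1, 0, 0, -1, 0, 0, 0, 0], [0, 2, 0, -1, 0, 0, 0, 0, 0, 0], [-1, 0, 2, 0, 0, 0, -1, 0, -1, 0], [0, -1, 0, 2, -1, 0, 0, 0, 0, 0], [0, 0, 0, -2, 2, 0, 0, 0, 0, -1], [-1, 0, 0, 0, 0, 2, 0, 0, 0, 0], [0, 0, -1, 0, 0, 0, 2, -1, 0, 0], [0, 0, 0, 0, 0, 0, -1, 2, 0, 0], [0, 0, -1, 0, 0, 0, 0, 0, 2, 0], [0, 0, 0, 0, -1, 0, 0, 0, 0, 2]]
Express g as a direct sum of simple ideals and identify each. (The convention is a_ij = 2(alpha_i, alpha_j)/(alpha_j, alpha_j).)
The diagram associated to this matrix has two connected components: the simple roots {alpha_1, alpha_3, alpha_6, alpha_7, alpha_8, alpha_9} form a chain of 5 nodes with one extra node attached to the third node from one end (E_6), and {alpha_2, alpha_4, alpha_5, alpha_10} form a chain of 4 nodes with a double edge between the middle two (F_4). A semisimple Lie algebra decomposes uniquely as the direct sum of simple ideals, one per connected component of its Dynkin diagram, so g ≅ E_6 ⊕ F_4 (dimension 78 + 52 = 130).

type E_6 + type F_4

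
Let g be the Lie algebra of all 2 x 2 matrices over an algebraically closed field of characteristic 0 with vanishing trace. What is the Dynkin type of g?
This is sl(2), which has dimension 2^2 - 1 = 3 and rank 2 - 1 = 1 (a Cartan subalgebra is the diagonal traceless matrices). In the classification of classical Lie algebras, the special linear algebra sl(n+1) has type A_n; here n = 1, so the Dynkin diagram is a chain of 1 nodes with single edges (A_1). Hence the type is A_1.

type A_1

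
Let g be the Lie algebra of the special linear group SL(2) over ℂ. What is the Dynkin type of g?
This is sl(2), which has dimension 2^2 - 1 = 3 and rank 2 - 1 = 1 (a Cartan subalgebra is the diagonal traceless matrices). In the classification of classical Lie algebras, the special linear algebra sl(n+1) has type A_n; here n = 1, so the Dynkin diagram is a chain of 1 nodes with single edges (A_1). Hence the type is A_1.

type A_1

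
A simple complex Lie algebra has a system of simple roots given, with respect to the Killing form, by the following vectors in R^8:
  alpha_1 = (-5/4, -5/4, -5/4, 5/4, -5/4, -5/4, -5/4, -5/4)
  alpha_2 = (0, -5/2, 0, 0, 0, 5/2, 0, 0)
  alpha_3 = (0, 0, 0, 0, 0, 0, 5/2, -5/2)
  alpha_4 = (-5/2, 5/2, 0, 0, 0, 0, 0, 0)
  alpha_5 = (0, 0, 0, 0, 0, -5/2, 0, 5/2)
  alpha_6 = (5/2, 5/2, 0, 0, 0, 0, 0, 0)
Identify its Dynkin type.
Compute the Cartan integers a_ij = 2(alpha_i, alpha_j)/(alpha_j, alpha_j); the resulting 6x6 Cartan matrix is
[[2, 0, 0, 0, 0, -1], [0, 2, 0, -1, -1, -1], [0, 0, 2, 0, -1, 0], [0, -1, 0, 2, 0, 0], [0, -1, -1, 0, 2, 0], [-1, -1, 0, 0, 0, 2]].
All simple roots have the same length, so the diagram is simply laced. The associated Dynkin diagram is a chain of 5 nodes with one extra node attached to the third node from one end (E_6), so the type is E_6.

E_6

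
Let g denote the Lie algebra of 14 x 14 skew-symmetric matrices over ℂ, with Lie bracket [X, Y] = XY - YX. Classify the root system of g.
D_7 (so(14))

This is so(14) with 14 even, which has dimension 14(14-1)/2 = 91 and rank 14/2 = 7. In the classification of classical Lie algebras, the orthogonal algebra so(2n) in an even number of variables has type D_n; here n = 7, so the Dynkin diagram is a chain of 5 nodes with a fork of two nodes at one end (D_7). Hence the type is D_7.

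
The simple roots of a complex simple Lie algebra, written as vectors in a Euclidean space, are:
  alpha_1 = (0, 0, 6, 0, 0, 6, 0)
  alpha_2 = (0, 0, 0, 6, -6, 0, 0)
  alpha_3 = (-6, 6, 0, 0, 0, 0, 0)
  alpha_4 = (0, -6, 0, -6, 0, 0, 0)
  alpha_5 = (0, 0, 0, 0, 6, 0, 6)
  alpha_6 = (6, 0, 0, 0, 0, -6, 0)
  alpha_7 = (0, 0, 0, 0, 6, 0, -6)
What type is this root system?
Compute the Cartan integers a_ij = 2(alpha_i, alpha_j)/(alpha_j, alpha_j); the resulting 7x7 Cartan matrix is
[[2, 0, 0, 0, 0, -1, 0], [0, 2, 0, -1, -1, 0, -1], [0, 0, 2, -1, 0, -1, 0], [0, -1, -1, 2, 0, 0, 0], [0, -1, 0, 0, 2, 0, 0], [-1, 0, -1, 0, 0, 2, 0], [0, -1, 0, 0, 0, 0, 2]].
All simple roots have the same length, so the diagram is simply laced. The associated Dynkin diagram is a chain of 5 nodes with a fork of two nodes at one end (D_7), so the type is D_7 (the algebra so(14)).

type D_7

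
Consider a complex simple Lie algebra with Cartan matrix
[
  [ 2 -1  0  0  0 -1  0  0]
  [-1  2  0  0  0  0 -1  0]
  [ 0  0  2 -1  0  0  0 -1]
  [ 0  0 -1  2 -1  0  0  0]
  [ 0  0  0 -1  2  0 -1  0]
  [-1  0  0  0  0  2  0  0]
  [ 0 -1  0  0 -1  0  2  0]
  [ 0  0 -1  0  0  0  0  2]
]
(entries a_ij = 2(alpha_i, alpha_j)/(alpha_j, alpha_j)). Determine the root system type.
type A_8

The matrix has rank 8 with 2's on the diagonal. Reading the off-diagonal entries as Dynkin edges (a single edge where a_ij = a_ji = -1; a double or triple edge where a_ij * a_ji = 2 or 3), the diagram is a chain of 8 nodes with single edges (A_8). One simple-root ordering that puts it in standard form is (alpha_6, alpha_1, alpha_2, alpha_7, alpha_5, alpha_4, alpha_3, alpha_8). So the algebra is type A_8, i.e. sl(9).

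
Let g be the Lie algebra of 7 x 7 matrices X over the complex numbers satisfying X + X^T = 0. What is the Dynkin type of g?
B_3 (so(7))

This is so(7) with 7 odd, which has dimension 7(7-1)/2 = 21 and rank (7-1)/2 = 3. In the classification of classical Lie algebras, the orthogonal algebra so(2n+1) in an odd number of variables has type B_n; here n = 3, so the Dynkin diagram is a chain of 3 nodes with a double edge at one end; the terminal node there is the unique short simple root (B_3). Hence the type is B_3.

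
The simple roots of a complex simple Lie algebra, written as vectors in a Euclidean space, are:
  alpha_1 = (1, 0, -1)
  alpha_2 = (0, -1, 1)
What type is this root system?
Compute the Cartan integers a_ij = 2(alpha_i, alpha_j)/(alpha_j, alpha_j); the resulting 2x2 Cartan matrix is
[[2, -1], [-1, 2]].
All simple roots have the same length, so the diagram is simply laced. The associated Dynkin diagram is a chain of 2 nodes with single edges (A_2), so the type is A_2 (the algebra sl(3)).

A_2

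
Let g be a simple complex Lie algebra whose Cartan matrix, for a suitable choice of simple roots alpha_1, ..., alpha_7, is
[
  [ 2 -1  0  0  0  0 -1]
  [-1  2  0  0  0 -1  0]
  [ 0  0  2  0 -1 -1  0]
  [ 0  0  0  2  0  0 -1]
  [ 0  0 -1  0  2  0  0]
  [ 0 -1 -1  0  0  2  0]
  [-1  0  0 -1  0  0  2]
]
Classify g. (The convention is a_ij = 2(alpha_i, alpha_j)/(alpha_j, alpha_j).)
type A_7

The matrix has rank 7 with 2's on the diagonal. Reading the off-diagonal entries as Dynkin edges (a single edge where a_ij = a_ji = -1; a double or triple edge where a_ij * a_ji = 2 or 3), the diagram is a chain of 7 nodes with single edges (A_7). One simple-root ordering that puts it in standard form is (alpha_4, alpha_7, alpha_1, alpha_2, alpha_6, alpha_3, alpha_5). So the algebra is type A_7, i.e. sl(8).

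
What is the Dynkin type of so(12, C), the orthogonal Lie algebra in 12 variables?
This is so(12) with 12 even, which has dimension 12(12-1)/2 = 66 and rank 12/2 = 6. In the classification of classical Lie algebras, the orthogonal algebra so(2n) in an even number of variables has type D_n; here n = 6, so the Dynkin diagram is a chain of 4 nodes with a fork of two nodes at one end (D_6). Hence the type is D_6.

type D_6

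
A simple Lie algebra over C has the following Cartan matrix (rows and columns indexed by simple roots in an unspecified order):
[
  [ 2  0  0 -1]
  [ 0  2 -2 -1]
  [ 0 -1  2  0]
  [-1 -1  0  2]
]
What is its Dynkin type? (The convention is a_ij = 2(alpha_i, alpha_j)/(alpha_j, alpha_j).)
The matrix has rank 4 with 2's on the diagonal. Reading the off-diagonal entries as Dynkin edges (a single edge where a_ij = a_ji = -1; a double or triple edge where a_ij * a_ji = 2 or 3), the diagram is a chain of 4 nodes with a double edge at one end; the terminal node there is the unique short simple root (B_4). One simple-root ordering that puts it in standard form is (alpha_1, alpha_4, alpha_2, alpha_3). So the algebra is type B_4, i.e. so(9).

B_4 (so(9))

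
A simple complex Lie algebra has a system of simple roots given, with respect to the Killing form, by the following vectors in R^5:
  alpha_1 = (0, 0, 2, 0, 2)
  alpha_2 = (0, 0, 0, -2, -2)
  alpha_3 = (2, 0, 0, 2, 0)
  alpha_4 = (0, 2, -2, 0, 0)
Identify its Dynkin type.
Compute the Cartan integers a_ij = 2(alpha_i, alpha_j)/(alpha_j, alpha_j); the resulting 4x4 Cartan matrix is
[[2, -1, 0, -1], [-1, 2, -1, 0], [0, -1, 2, 0], [-1, 0, 0, 2]].
All simple roots have the same length, so the diagram is simply laced. The associated Dynkin diagram is a chain of 4 nodes with single edges (A_4), so the type is A_4 (the algebra sl(5)).

A4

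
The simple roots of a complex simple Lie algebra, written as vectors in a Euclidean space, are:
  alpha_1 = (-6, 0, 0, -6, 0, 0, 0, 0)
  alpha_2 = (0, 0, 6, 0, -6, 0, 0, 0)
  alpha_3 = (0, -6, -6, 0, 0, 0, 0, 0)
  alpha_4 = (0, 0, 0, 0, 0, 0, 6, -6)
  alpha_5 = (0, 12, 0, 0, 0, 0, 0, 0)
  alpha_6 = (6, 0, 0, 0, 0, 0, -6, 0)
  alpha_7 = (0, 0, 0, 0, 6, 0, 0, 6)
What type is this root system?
C_7

Compute the Cartan integers a_ij = 2(alpha_i, alpha_j)/(alpha_j, alpha_j); the resulting 7x7 Cartan matrix is
[[2, 0, 0, 0, 0, -1, 0], [0, 2, -1, 0, 0, 0, -1], [0, -1, 2, 0, -1, 0, 0], [0, 0, 0, 2, 0, -1, -1], [0, 0, -2, 0, 2, 0, 0], [-1, 0, 0, -1, 0, 2, 0], [0, -1, 0, -1, 0, 0, 2]].
The roots have two lengths (squared-length ratio 2:1); the short ones are alpha_{1,2,3,4,6,7}. The associated Dynkin diagram is a chain of 7 nodes with a double edge at one end; the terminal node there is the unique long simple root (C_7), so the type is C_7 (the algebra sp(14)).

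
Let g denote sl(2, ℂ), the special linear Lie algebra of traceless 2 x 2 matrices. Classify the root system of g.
A_1 (sl(2))

This is sl(2), which has dimension 2^2 - 1 = 3 and rank 2 - 1 = 1 (a Cartan subalgebra is the diagonal traceless matrices). In the classification of classical Lie algebras, the special linear algebra sl(n+1) has type A_n; here n = 1, so the Dynkin diagram is a chain of 1 nodes with single edges (A_1). Hence the type is A_1.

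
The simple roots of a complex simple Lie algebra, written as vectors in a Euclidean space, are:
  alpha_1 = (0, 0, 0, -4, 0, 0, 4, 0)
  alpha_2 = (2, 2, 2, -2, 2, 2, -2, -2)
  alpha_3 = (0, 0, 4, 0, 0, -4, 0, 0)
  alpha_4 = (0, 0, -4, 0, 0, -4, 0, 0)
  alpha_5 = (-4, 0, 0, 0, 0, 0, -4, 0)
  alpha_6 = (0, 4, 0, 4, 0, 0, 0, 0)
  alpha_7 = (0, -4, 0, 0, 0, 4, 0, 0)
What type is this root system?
type E_7

Compute the Cartan integers a_ij = 2(alpha_i, alpha_j)/(alpha_j, alpha_j); the resulting 7x7 Cartan matrix is
[[2, 0, 0, 0, -1, -1, 0], [0, 2, 0, -1, 0, 0, 0], [0, 0, 2, 0, 0, 0, -1], [0, -1, 0, 2, 0, 0, -1], [-1, 0, 0, 0, 2, 0, 0], [-1, 0, 0, 0, 0, 2, -1], [0, 0, -1, -1, 0, -1, 2]].
All simple roots have the same length, so the diagram is simply laced. The associated Dynkin diagram is a chain of 6 nodes with one extra node attached to the third node from one end (E_7), so the type is E_7.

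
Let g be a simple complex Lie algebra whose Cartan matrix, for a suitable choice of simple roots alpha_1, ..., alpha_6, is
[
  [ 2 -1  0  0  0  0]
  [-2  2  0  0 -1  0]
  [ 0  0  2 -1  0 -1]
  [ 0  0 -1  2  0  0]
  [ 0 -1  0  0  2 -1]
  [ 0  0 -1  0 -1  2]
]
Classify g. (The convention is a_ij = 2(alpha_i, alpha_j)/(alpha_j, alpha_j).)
The matrix has rank 6 with 2's on the diagonal. Reading the off-diagonal entries as Dynkin edges (a single edge where a_ij = a_ji = -1; a double or triple edge where a_ij * a_ji = 2 or 3), the diagram is a chain of 6 nodes with a double edge at one end; the terminal node there is the unique short simple root (B_6). One simple-root ordering that puts it in standard form is (alpha_4, alpha_3, alpha_6, alpha_5, alpha_2, alpha_1). So the algebra is type B_6, i.e. so(13).

B_6 (so(13))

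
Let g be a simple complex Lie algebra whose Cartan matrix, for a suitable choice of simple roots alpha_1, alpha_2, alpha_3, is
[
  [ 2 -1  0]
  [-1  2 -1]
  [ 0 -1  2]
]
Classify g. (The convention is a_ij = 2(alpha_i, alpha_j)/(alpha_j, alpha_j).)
The matrix has rank 3 with 2's on the diagonal. Reading the off-diagonal entries as Dynkin edges (a single edge where a_ij = a_ji = -1; a double or triple edge where a_ij * a_ji = 2 or 3), the diagram is a chain of 3 nodes with single edges (A_3). One simple-root ordering that puts it in standard form is (alpha_3, alpha_2, alpha_1). So the algebra is type A_3, i.e. sl(4).

A_3 (sl(4))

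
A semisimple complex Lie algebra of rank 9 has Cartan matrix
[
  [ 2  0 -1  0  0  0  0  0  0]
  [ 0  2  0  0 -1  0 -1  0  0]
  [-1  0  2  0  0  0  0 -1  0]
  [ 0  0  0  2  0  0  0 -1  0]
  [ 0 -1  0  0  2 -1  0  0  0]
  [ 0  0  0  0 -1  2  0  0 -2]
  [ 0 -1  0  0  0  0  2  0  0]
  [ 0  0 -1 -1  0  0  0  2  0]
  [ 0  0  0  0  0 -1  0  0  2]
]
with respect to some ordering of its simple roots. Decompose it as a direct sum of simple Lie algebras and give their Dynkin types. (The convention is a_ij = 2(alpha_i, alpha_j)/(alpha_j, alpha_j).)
type A_4 + type B_5

The diagram associated to this matrix has two connected components: the simple roots {alpha_1, alpha_3, alpha_4, alpha_8} form a chain of 4 nodes with single edges (A_4), and {alpha_2, alpha_5, alpha_6, alpha_7, alpha_9} form a chain of 5 nodes with a double edge at one end; the terminal node there is the unique short simple root (B_5). A semisimple Lie algebra decomposes uniquely as the direct sum of simple ideals, one per connected component of its Dynkin diagram, so g ≅ A_4 ⊕ B_5 (dimension 24 + 55 = 79).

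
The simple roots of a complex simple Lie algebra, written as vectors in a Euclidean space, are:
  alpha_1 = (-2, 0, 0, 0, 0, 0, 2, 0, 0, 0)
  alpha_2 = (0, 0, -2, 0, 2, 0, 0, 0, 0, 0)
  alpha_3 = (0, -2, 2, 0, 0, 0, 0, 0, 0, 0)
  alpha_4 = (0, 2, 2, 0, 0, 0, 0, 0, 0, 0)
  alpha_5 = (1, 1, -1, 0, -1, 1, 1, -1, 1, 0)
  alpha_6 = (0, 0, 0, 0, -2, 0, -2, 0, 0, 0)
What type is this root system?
type E_6

Compute the Cartan integers a_ij = 2(alpha_i, alpha_j)/(alpha_j, alpha_j); the resulting 6x6 Cartan matrix is
[[2, 0, 0, 0, 0, -1], [0, 2, -1, -1, 0, -1], [0, -1, 2, 0, -1, 0], [0, -1, 0, 2, 0, 0], [0, 0, -1, 0, 2, 0], [-1, -1, 0, 0, 0, 2]].
All simple roots have the same length, so the diagram is simply laced. The associated Dynkin diagram is a chain of 5 nodes with one extra node attached to the third node from one end (E_6), so the type is E_6.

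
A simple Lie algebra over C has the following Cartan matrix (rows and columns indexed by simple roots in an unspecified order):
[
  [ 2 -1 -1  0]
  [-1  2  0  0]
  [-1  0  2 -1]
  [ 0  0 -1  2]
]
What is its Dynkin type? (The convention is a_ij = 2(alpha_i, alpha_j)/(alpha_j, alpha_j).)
A_4

The matrix has rank 4 with 2's on the diagonal. Reading the off-diagonal entries as Dynkin edges (a single edge where a_ij = a_ji = -1; a double or triple edge where a_ij * a_ji = 2 or 3), the diagram is a chain of 4 nodes with single edges (A_4). One simple-root ordering that puts it in standard form is (alpha_4, alpha_3, alpha_1, alpha_2). So the algebra is type A_4, i.e. sl(5).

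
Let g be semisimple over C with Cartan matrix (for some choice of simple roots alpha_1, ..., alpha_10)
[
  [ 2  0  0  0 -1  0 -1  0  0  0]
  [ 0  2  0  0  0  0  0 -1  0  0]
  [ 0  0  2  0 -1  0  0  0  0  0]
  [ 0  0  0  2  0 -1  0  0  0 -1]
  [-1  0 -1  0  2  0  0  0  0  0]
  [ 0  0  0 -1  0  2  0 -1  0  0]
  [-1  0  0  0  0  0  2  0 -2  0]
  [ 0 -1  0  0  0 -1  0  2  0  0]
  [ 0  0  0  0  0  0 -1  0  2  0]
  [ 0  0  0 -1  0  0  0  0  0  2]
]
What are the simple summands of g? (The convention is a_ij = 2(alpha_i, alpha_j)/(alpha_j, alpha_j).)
A_5 (sl(6)) ⊕ B_5 (so(11))

The diagram associated to this matrix has two connected components: the simple roots {alpha_2, alpha_4, alpha_6, alpha_8, alpha_10} form a chain of 5 nodes with single edges (A_5), and {alpha_1, alpha_3, alpha_5, alpha_7, alpha_9} form a chain of 5 nodes with a double edge at one end; the terminal node there is the unique short simple root (B_5). A semisimple Lie algebra decomposes uniquely as the direct sum of simple ideals, one per connected component of its Dynkin diagram, so g ≅ A_5 ⊕ B_5 (dimension 35 + 55 = 90).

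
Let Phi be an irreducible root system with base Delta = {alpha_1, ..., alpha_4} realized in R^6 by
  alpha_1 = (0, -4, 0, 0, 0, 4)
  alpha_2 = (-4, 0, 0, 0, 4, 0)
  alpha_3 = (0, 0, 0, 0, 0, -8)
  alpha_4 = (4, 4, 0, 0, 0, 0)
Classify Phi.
C4

Compute the Cartan integers a_ij = 2(alpha_i, alpha_j)/(alpha_j, alpha_j); the resulting 4x4 Cartan matrix is
[[2, 0, -1, -1], [0, 2, 0, -1], [-2, 0, 2, 0], [-1, -1, 0, 2]].
The roots have two lengths (squared-length ratio 2:1); the short ones are alpha_{1,2,4}. The associated Dynkin diagram is a chain of 4 nodes with a double edge at one end; the terminal node there is the unique long simple root (C_4), so the type is C_4 (the algebra sp(8)).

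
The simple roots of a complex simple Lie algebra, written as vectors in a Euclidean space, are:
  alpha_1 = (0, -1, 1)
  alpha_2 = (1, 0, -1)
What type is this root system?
A_2 (sl(3))

Compute the Cartan integers a_ij = 2(alpha_i, alpha_j)/(alpha_j, alpha_j); the resulting 2x2 Cartan matrix is
[[2, -1], [-1, 2]].
All simple roots have the same length, so the diagram is simply laced. The associated Dynkin diagram is a chain of 2 nodes with single edges (A_2), so the type is A_2 (the algebra sl(3)).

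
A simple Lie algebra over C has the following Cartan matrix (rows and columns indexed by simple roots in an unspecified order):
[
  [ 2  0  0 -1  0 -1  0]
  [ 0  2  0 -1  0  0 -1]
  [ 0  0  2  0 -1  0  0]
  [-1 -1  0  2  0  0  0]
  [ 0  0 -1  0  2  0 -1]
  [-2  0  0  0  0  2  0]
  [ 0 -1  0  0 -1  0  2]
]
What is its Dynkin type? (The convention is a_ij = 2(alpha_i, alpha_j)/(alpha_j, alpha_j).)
The matrix has rank 7 with 2's on the diagonal. Reading the off-diagonal entries as Dynkin edges (a single edge where a_ij = a_ji = -1; a double or triple edge where a_ij * a_ji = 2 or 3), the diagram is a chain of 7 nodes with a double edge at one end; the terminal node there is the unique long simple root (C_7). One simple-root ordering that puts it in standard form is (alpha_3, alpha_5, alpha_7, alpha_2, alpha_4, alpha_1, alpha_6). So the algebra is type C_7, i.e. sp(14).

C_7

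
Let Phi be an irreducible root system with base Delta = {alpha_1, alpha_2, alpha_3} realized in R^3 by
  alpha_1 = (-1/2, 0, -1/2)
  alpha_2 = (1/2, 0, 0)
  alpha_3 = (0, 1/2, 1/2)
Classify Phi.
B_3 (so(7))

Compute the Cartan integers a_ij = 2(alpha_i, alpha_j)/(alpha_j, alpha_j); the resulting 3x3 Cartan matrix is
[[2, -2, -1], [-1, 2, 0], [-1, 0, 2]].
The roots have two lengths (squared-length ratio 2:1); the short ones are alpha_{2}. The associated Dynkin diagram is a chain of 3 nodes with a double edge at one end; the terminal node there is the unique short simple root (B_3), so the type is B_3 (the algebra so(7)).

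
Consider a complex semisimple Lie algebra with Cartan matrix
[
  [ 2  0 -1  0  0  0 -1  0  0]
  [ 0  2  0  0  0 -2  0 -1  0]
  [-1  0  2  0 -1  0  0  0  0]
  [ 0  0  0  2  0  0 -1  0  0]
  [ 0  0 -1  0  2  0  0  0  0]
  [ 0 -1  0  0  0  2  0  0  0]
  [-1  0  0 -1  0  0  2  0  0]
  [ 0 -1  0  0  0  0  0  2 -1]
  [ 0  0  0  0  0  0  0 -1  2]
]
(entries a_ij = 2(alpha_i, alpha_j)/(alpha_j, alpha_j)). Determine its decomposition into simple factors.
type A_5 + type B_4

The diagram associated to this matrix has two connected components: the simple roots {alpha_1, alpha_3, alpha_4, alpha_5, alpha_7} form a chain of 5 nodes with single edges (A_5), and {alpha_2, alpha_6, alpha_8, alpha_9} form a chain of 4 nodes with a double edge at one end; the terminal node there is the unique short simple root (B_4). A semisimple Lie algebra decomposes uniquely as the direct sum of simple ideals, one per connected component of its Dynkin diagram, so g ≅ A_5 ⊕ B_4 (dimension 35 + 36 = 71).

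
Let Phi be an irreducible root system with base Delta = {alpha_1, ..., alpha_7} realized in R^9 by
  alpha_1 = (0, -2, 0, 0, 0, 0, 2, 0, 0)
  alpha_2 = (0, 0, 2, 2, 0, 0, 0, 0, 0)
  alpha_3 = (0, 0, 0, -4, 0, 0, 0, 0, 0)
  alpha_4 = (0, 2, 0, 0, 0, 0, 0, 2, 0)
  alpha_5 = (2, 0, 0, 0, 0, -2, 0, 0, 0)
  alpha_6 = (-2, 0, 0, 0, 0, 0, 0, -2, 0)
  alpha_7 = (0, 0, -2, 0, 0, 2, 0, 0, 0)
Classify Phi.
C_7 (sp(14))

Compute the Cartan integers a_ij = 2(alpha_i, alpha_j)/(alpha_j, alpha_j); the resulting 7x7 Cartan matrix is
[[2, 0, 0, -1, 0, 0, 0], [0, 2, -1, 0, 0, 0, -1], [0, -2, 2, 0, 0, 0, 0], [-1, 0, 0, 2, 0, -1, 0], [0, 0, 0, 0, 2, -1, -1], [0, 0, 0, -1, -1, 2, 0], [0, -1, 0, 0, -1, 0, 2]].
The roots have two lengths (squared-length ratio 2:1); the short ones are alpha_{1,2,4,5,6,7}. The associated Dynkin diagram is a chain of 7 nodes with a double edge at one end; the terminal node there is the unique long simple root (C_7), so the type is C_7 (the algebra sp(14)).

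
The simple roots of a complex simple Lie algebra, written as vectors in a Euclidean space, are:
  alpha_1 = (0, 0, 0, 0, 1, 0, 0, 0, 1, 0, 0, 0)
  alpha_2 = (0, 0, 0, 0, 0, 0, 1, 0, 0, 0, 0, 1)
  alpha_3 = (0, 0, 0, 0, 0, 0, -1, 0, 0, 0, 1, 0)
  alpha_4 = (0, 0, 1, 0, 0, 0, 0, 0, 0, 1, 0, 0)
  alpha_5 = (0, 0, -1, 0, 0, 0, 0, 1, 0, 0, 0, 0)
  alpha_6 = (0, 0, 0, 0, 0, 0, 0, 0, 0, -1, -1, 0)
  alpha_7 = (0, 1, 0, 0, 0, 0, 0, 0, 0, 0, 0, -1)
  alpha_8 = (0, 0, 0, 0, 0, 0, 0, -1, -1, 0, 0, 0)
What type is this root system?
Compute the Cartan integers a_ij = 2(alpha_i, alpha_j)/(alpha_j, alpha_j); the resulting 8x8 Cartan matrix is
[[2, 0, 0, 0, 0, 0, 0, -1], [0, 2, -1, 0, 0, 0, -1, 0], [0, -1, 2, 0, 0, -1, 0, 0], [0, 0, 0, 2, -1, -1, 0, 0], [0, 0, 0, -1, 2, 0, 0, -1], [0, 0, -1, -1, 0, 2, 0, 0], [0, -1, 0, 0, 0, 0, 2, 0], [-1, 0, 0, 0, -1, 0, 0, 2]].
All simple roots have the same length, so the diagram is simply laced. The associated Dynkin diagram is a chain of 8 nodes with single edges (A_8), so the type is A_8 (the algebra sl(9)).

A8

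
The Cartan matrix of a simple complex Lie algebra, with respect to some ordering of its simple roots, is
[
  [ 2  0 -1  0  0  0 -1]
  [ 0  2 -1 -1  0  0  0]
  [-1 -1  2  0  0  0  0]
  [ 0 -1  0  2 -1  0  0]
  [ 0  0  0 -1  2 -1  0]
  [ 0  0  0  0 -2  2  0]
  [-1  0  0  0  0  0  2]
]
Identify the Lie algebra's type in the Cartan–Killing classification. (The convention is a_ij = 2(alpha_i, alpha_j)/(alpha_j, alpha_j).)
The matrix has rank 7 with 2's on the diagonal. Reading the off-diagonal entries as Dynkin edges (a single edge where a_ij = a_ji = -1; a double or triple edge where a_ij * a_ji = 2 or 3), the diagram is a chain of 7 nodes with a double edge at one end; the terminal node there is the unique long simple root (C_7). One simple-root ordering that puts it in standard form is (alpha_7, alpha_1, alpha_3, alpha_2, alpha_4, alpha_5, alpha_6). So the algebra is type C_7, i.e. sp(14).

C7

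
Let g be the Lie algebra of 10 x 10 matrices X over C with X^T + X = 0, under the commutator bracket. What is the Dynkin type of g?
This is so(10) with 10 even, which has dimension 10(10-1)/2 = 45 and rank 10/2 = 5. In the classification of classical Lie algebras, the orthogonal algebra so(2n) in an even number of variables has type D_n; here n = 5, so the Dynkin diagram is a chain of 3 nodes with a fork of two nodes at one end (D_5). Hence the type is D_5.

D5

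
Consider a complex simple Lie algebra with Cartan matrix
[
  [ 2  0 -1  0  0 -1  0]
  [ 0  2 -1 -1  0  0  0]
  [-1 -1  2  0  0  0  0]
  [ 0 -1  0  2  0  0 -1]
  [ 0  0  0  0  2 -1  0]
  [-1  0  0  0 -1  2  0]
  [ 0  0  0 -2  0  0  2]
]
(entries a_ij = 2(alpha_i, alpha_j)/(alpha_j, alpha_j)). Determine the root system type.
C_7 (sp(14))

The matrix has rank 7 with 2's on the diagonal. Reading the off-diagonal entries as Dynkin edges (a single edge where a_ij = a_ji = -1; a double or triple edge where a_ij * a_ji = 2 or 3), the diagram is a chain of 7 nodes with a double edge at one end; the terminal node there is the unique long simple root (C_7). One simple-root ordering that puts it in standard form is (alpha_5, alpha_6, alpha_1, alpha_3, alpha_2, alpha_4, alpha_7). So the algebra is type C_7, i.e. sp(14).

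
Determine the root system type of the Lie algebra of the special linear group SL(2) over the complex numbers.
type A_1

This is sl(2), which has dimension 2^2 - 1 = 3 and rank 2 - 1 = 1 (a Cartan subalgebra is the diagonal traceless matrices). In the classification of classical Lie algebras, the special linear algebra sl(n+1) has type A_n; here n = 1, so the Dynkin diagram is a chain of 1 nodes with single edges (A_1). Hence the type is A_1.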